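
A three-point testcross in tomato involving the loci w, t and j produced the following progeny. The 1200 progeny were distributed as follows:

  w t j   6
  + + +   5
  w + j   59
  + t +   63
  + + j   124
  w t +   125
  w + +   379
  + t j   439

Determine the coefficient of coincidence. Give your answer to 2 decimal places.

0.38

The two most frequent reciprocal classes, w + + and + t j, are the parental types, so the F1 was w + + / + t j.
The two rarest classes, + + + and w t j, are the double crossovers. Comparing them with the parentals, only the w allele has switched, so w is the middle locus and the order is j – w – t.
j–w: (122 + 11)/1200 = 0.1108; w–t: (249 + 11)/1200 = 0.2167.
Expected DCO frequency = 0.1108 × 0.2167 ≈ 0.02401; observed = 11/1200 ≈ 0.00917.
Coefficient of coincidence = 0.00917/0.02401 ≈ 0.38.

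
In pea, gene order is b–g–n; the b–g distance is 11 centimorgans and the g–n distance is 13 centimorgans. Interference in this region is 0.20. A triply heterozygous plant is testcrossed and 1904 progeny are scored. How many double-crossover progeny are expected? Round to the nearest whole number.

Map distances give recombination frequencies of 0.110 and 0.130 for the two intervals.
With interference 0.20 (so coincidence = 0.80), expected double-crossover frequency = 0.110 × 0.130 × 0.80 = 0.01144.
Expected number = 0.01144 × 1904 = 21.78 ≈ 22.

22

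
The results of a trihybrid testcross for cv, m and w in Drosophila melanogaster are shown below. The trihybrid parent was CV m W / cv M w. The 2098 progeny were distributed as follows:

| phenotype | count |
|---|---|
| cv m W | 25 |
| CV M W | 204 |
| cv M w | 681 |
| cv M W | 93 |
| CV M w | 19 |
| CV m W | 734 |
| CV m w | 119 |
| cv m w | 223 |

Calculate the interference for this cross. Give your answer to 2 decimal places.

The two rarest classes, cv m W and CV M w, are the double crossovers. Comparing them with the parentals, only the cv allele has switched, so cv is the middle locus and the order is w – cv – m.
w–cv: (212 + 44)/2098 = 0.1220; cv–m: (427 + 44)/2098 = 0.2245.
Expected DCO frequency = 0.1220 × 0.2245 ≈ 0.02739; observed = 44/2098 ≈ 0.02097.
Coefficient of coincidence = 0.02097/0.02739 ≈ 0.77; interference = 1 − 0.77 = 0.23.

0.23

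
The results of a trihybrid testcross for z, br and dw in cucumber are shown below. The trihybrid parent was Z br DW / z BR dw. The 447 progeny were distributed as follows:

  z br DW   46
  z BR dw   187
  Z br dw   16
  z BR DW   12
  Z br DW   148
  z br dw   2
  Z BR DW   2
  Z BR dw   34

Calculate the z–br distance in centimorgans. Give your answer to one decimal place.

The two rarest classes, Z BR DW and z br dw, are the double crossovers. Comparing them with the parentals, only the br allele has switched, so br is the middle locus and the order is z – br – dw.
Crossovers in the z–br interval produce the single-crossover classes z br DW and Z BR dw (46 + 34 = 80) plus the double crossovers (4).
RF(z–br) = (80 + 4) / 447 = 84/447 = 0.1879 → 18.8 centimorgans.

18.8 centimorgans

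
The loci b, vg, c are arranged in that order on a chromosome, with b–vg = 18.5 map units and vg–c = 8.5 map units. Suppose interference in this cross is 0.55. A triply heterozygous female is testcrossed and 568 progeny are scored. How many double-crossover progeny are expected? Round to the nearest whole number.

4

Map distances give recombination frequencies of 0.185 and 0.085 for the two intervals.
With interference 0.55 (so coincidence = 0.45), expected double-crossover frequency = 0.185 × 0.085 × 0.45 = 0.00708.
Expected number = 0.00708 × 568 = 4.02 ≈ 4.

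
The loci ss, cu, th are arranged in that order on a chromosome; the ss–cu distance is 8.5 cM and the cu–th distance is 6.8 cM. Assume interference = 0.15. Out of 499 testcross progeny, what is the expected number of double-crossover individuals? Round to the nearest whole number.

Map distances give recombination frequencies of 0.085 and 0.068 for the two intervals.
With interference 0.15 (so coincidence = 0.85), expected double-crossover frequency = 0.085 × 0.068 × 0.85 = 0.00491.
Expected number = 0.00491 × 499 = 2.45 ≈ 2.

2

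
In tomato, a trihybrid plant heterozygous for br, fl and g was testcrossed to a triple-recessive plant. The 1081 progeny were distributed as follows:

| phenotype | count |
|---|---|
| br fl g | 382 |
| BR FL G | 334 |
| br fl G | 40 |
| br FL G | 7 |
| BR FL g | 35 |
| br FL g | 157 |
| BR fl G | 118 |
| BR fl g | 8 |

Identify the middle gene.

The two most frequent reciprocal classes, br fl g and BR FL G, are the parental types, so the F1 was br fl g / BR FL G.
The two rarest classes, BR fl g and br FL G, are the double crossovers. Comparing them with the parentals, only the br allele has switched, so br is the middle locus and the order is g – br – fl.

br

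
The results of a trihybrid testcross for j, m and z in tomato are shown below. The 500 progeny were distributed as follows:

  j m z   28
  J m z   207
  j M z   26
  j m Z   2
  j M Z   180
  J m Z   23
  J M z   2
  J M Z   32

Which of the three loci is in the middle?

m

The two most frequent reciprocal classes, J m z and j M Z, are the parental types, so the F1 was J m z / j M Z.
The two rarest classes, J M z and j m Z, are the double crossovers. Comparing them with the parentals, only the m allele has switched, so m is the middle locus and the order is j – m – z.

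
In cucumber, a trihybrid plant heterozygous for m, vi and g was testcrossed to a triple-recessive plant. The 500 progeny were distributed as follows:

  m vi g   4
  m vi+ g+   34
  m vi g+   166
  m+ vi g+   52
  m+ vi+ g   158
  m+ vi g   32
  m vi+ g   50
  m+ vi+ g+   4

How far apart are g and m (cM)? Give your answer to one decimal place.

22.0 cM

The two most frequent reciprocal classes, m+ vi+ g and m vi g+, are the parental types, so the F1 was m+ vi+ g / m vi g+.
The two rarest classes, m+ vi+ g+ and m vi g, are the double crossovers. Comparing them with the parentals, only the g allele has switched, so g is the middle locus and the order is m – g – vi.
Crossovers in the m–g interval produce the single-crossover classes m vi+ g and m+ vi g+ (50 + 52 = 102) plus the double crossovers (8).
RF(m–g) = (102 + 8) / 500 = 110/500 = 0.2200 → 22.0 cM.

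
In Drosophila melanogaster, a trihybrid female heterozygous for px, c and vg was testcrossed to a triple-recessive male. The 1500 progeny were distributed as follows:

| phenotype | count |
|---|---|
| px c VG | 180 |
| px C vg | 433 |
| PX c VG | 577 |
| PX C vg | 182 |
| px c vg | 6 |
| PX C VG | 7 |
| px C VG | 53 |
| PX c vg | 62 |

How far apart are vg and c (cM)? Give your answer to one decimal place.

The two most frequent reciprocal classes, px C vg and PX c VG, are the parental types, so the F1 was px C vg / PX c VG.
The two rarest classes, px c vg and PX C VG, are the double crossovers. Comparing them with the parentals, only the c allele has switched, so c is the middle locus and the order is px – c – vg.
Crossovers in the c–vg interval produce the single-crossover classes px C VG and PX c vg (53 + 62 = 115) plus the double crossovers (13).
RF(c–vg) = (115 + 13) / 1500 = 128/1500 = 0.0853 → 8.5 cM.

8.5 cM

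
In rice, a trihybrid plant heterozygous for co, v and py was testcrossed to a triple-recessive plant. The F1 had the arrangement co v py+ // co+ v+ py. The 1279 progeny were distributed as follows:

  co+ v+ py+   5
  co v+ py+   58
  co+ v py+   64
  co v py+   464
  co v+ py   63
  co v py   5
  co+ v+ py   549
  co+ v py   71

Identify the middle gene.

py

The two rarest classes, co v py and co+ v+ py+, are the double crossovers. Comparing them with the parentals, only the py allele has switched, so py is the middle locus and the order is v – py – co.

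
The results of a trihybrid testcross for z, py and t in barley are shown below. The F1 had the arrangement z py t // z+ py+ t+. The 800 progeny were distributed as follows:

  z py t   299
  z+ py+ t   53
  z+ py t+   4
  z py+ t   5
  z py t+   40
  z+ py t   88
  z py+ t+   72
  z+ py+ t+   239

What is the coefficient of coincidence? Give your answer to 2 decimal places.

0.42

The two rarest classes, z py+ t and z+ py t+, are the double crossovers. Comparing them with the parentals, only the py allele has switched, so py is the middle locus and the order is z – py – t.
z–py: (160 + 9)/800 = 0.2112; py–t: (93 + 9)/800 = 0.1275.
Expected DCO frequency = 0.2112 × 0.1275 ≈ 0.02693; observed = 9/800 ≈ 0.01125.
Coefficient of coincidence = 0.01125/0.02693 ≈ 0.42.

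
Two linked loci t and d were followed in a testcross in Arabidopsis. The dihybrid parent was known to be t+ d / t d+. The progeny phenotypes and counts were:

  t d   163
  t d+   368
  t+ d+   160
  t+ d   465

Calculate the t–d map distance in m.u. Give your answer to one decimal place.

The recombinant classes are t+ d+ and t d: 160 + 163 = 323.
Recombination frequency = 323/1156 = 0.2794 ≈ 27.9%, i.e. 27.9 m.u.

27.9 m.u.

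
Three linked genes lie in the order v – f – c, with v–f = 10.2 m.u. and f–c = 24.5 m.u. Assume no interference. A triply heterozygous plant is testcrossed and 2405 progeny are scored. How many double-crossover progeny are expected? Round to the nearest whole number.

Map distances give recombination frequencies of 0.102 and 0.245 for the two intervals.
With no interference, expected double-crossover frequency = 0.102 × 0.245 = 0.02499.
Expected number = 0.02499 × 2405 = 60.10 ≈ 60.

60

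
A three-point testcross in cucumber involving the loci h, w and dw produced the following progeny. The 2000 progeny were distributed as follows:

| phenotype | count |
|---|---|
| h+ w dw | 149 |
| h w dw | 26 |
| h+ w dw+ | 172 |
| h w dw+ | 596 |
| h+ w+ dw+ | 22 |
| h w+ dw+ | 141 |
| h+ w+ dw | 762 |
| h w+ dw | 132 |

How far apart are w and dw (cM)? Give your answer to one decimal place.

The two most frequent reciprocal classes, h+ w+ dw and h w dw+, are the parental types, so the F1 was h+ w+ dw / h w dw+.
The two rarest classes, h+ w+ dw+ and h w dw, are the double crossovers. Comparing them with the parentals, only the dw allele has switched, so dw is the middle locus and the order is h – dw – w.
Crossovers in the dw–w interval produce the single-crossover classes h+ w dw and h w+ dw+ (149 + 141 = 290) plus the double crossovers (48).
RF(dw–w) = (290 + 48) / 2000 = 338/2000 = 0.1690 → 16.9 cM.

16.9 cM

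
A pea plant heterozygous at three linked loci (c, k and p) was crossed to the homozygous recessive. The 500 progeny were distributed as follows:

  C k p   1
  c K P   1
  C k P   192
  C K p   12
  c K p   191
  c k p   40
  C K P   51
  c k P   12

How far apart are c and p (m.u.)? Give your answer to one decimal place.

The two most frequent reciprocal classes, c K p and C k P, are the parental types, so the F1 was c K p / C k P.
The two rarest classes, c K P and C k p, are the double crossovers. Comparing them with the parentals, only the p allele has switched, so p is the middle locus and the order is k – p – c.
Crossovers in the p–c interval produce the single-crossover classes C K p and c k P (12 + 12 = 24) plus the double crossovers (2).
RF(p–c) = (24 + 2) / 500 = 26/500 = 0.0520 → 5.2 m.u.

5.2 m.u.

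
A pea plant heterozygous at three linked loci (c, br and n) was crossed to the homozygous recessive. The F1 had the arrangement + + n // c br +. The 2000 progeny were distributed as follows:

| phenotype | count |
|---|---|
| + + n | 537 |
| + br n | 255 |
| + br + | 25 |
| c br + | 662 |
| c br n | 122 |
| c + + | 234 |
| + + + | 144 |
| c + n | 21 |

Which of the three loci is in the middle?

c

The two rarest classes, c + n and + br +, are the double crossovers. Comparing them with the parentals, only the c allele has switched, so c is the middle locus and the order is n – c – br.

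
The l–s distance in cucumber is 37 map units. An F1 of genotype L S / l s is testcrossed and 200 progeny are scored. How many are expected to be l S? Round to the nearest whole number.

37

A map distance of 37 map units corresponds to a recombination frequency of 0.370.
The F1 is L S / l s, so l S is a recombinant gamete class with expected frequency r/2 = 0.370/2 = 0.1850.
Expected number = 0.1850 × 200 = 37.00 ≈ 37.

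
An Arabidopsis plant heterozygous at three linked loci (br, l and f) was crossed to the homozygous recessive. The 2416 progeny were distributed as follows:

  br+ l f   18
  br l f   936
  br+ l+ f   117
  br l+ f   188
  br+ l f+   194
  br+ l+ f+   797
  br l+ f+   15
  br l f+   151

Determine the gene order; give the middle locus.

br

The two most frequent reciprocal classes, br l f and br+ l+ f+, are the parental types, so the F1 was br l f / br+ l+ f+.
The two rarest classes, br+ l f and br l+ f+, are the double crossovers. Comparing them with the parentals, only the br allele has switched, so br is the middle locus and the order is l – br – f.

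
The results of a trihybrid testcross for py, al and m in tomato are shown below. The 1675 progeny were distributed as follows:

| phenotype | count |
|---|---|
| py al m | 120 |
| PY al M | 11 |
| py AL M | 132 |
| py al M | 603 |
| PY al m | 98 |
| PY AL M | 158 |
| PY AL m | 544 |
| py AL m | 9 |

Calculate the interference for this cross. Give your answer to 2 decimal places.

0.55

The two most frequent reciprocal classes, py al M and PY AL m, are the parental types, so the F1 was py al M / PY AL m.
The two rarest classes, PY al M and py AL m, are the double crossovers. Comparing them with the parentals, only the py allele has switched, so py is the middle locus and the order is m – py – al.
m–py: (278 + 20)/1675 = 0.1779; py–al: (230 + 20)/1675 = 0.1493.
Expected DCO frequency = 0.1779 × 0.1493 ≈ 0.02656; observed = 20/1675 ≈ 0.01194.
Coefficient of coincidence = 0.01194/0.02656 ≈ 0.45; interference = 1 − 0.45 = 0.55.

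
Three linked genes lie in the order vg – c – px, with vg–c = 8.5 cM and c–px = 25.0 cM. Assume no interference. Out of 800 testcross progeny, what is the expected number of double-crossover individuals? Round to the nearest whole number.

17

Map distances give recombination frequencies of 0.085 and 0.250 for the two intervals.
With no interference, expected double-crossover frequency = 0.085 × 0.250 = 0.02125.
Expected number = 0.02125 × 800 = 17.00 ≈ 17.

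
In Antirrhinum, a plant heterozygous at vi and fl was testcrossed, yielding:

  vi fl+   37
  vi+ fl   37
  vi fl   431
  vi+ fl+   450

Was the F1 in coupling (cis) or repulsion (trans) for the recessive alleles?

The two most frequent classes are vi+ fl+ (450) and vi fl (431); these are the parental (non-recombinant) types.
So the F1 carried vi+ fl+ on one chromosome and vi fl on the other — the recessive alleles are on the same chromosome (cis / coupling).

cis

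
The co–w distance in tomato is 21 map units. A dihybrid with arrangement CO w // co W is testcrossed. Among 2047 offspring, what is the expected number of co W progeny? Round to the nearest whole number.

809

A map distance of 21 map units corresponds to a recombination frequency of 0.210.
The F1 is CO w / co W, so co W is a parental gamete class with expected frequency (1 − r)/2 = 0.790/2 = 0.3950.
Expected number = 0.3950 × 2047 = 808.57 ≈ 809.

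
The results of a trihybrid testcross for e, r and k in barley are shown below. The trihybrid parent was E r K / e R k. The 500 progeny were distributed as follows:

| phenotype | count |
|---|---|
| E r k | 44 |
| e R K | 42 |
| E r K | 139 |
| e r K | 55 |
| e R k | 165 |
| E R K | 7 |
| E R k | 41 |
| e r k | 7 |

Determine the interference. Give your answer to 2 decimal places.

The two rarest classes, E R K and e r k, are the double crossovers. Comparing them with the parentals, only the r allele has switched, so r is the middle locus and the order is k – r – e.
k–r: (86 + 14)/500 = 0.2000; r–e: (96 + 14)/500 = 0.2200.
Expected DCO frequency = 0.2000 × 0.2200 ≈ 0.04400; observed = 14/500 ≈ 0.02800.
Coefficient of coincidence = 0.02800/0.04400 ≈ 0.64; interference = 1 − 0.64 = 0.36.

0.36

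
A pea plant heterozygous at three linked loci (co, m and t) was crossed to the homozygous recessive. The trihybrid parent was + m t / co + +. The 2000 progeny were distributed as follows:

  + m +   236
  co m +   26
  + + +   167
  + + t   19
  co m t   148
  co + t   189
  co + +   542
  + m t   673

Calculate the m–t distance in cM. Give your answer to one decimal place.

The two rarest classes, + + t and co m +, are the double crossovers. Comparing them with the parentals, only the m allele has switched, so m is the middle locus and the order is co – m – t.
Crossovers in the m–t interval produce the single-crossover classes + m + and co + t (236 + 189 = 425) plus the double crossovers (45).
RF(m–t) = (425 + 45) / 2000 = 470/2000 = 0.2350 → 23.5 cM.

23.5 cM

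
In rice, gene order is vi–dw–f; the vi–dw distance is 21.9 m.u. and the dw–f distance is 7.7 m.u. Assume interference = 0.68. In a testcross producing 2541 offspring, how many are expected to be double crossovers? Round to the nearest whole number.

14

Map distances give recombination frequencies of 0.219 and 0.077 for the two intervals.
With interference 0.68 (so coincidence = 0.32), expected double-crossover frequency = 0.219 × 0.077 × 0.32 = 0.00540.
Expected number = 0.00540 × 2541 = 13.71 ≈ 14.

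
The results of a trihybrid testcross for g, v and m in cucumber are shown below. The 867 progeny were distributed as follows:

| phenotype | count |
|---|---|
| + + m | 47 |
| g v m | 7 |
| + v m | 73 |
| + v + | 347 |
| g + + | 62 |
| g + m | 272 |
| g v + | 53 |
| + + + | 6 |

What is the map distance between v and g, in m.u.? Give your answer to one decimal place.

The two most frequent reciprocal classes, + v + and g + m, are the parental types, so the F1 was + v + / g + m.
The two rarest classes, + + + and g v m, are the double crossovers. Comparing them with the parentals, only the v allele has switched, so v is the middle locus and the order is g – v – m.
Crossovers in the g–v interval produce the single-crossover classes g v + and + + m (53 + 47 = 100) plus the double crossovers (13).
RF(g–v) = (100 + 13) / 867 = 113/867 = 0.1303 → 13.0 m.u.

13.0 m.u.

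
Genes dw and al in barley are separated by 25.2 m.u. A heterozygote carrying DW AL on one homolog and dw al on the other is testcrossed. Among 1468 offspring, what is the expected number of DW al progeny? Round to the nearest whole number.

185

A map distance of 25.2 m.u. corresponds to a recombination frequency of 0.252.
The F1 is DW AL / dw al, so DW al is a recombinant gamete class with expected frequency r/2 = 0.252/2 = 0.1260.
Expected number = 0.1260 × 1468 = 184.97 ≈ 185.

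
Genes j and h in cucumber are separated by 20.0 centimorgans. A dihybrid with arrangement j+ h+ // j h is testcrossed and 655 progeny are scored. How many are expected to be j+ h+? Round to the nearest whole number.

A map distance of 20.0 centimorgans corresponds to a recombination frequency of 0.200.
The F1 is j+ h+ / j h, so j+ h+ is a parental gamete class with expected frequency (1 − r)/2 = 0.800/2 = 0.4000.
Expected number = 0.4000 × 655 = 262.00 ≈ 262.

262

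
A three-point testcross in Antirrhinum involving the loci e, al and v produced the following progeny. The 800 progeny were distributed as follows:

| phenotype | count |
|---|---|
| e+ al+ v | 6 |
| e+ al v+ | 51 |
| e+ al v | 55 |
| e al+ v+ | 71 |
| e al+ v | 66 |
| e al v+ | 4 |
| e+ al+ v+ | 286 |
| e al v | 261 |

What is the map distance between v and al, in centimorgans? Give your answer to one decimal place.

15.9 centimorgans

The two most frequent reciprocal classes, e+ al+ v+ and e al v, are the parental types, so the F1 was e+ al+ v+ / e al v.
The two rarest classes, e+ al+ v and e al v+, are the double crossovers. Comparing them with the parentals, only the v allele has switched, so v is the middle locus and the order is al – v – e.
Crossovers in the al–v interval produce the single-crossover classes e+ al v+ and e al+ v (51 + 66 = 117) plus the double crossovers (10).
RF(al–v) = (117 + 10) / 800 = 127/800 = 0.1588 → 15.9 centimorgans.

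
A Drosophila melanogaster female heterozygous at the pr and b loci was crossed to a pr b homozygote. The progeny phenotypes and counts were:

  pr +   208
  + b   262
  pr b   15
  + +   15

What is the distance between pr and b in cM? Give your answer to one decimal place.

The two most frequent classes, + b (262) and pr + (208), are the parental types, so the F1 was + b / pr +.
The recombinant classes are + + and pr b: 15 + 15 = 30.
Recombination frequency = 30/500 = 0.0600 ≈ 6.0%, i.e. 6.0 cM.

6.0 cM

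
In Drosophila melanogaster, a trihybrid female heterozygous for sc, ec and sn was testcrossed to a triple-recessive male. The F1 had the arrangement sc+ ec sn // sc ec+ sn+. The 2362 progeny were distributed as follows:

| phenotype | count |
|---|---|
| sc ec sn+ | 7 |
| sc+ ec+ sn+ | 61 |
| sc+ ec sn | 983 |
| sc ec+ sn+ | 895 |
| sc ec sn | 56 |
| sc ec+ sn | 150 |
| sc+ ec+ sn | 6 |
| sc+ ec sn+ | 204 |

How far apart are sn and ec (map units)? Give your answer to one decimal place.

15.5 map units

The two rarest classes, sc+ ec+ sn and sc ec sn+, are the double crossovers. Comparing them with the parentals, only the ec allele has switched, so ec is the middle locus and the order is sn – ec – sc.
Crossovers in the sn–ec interval produce the single-crossover classes sc+ ec sn+ and sc ec+ sn (204 + 150 = 354) plus the double crossovers (13).
RF(sn–ec) = (354 + 13) / 2362 = 367/2362 = 0.1554 → 15.5 map units.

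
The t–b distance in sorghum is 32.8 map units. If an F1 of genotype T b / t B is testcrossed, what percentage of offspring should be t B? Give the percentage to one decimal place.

A map distance of 32.8 map units corresponds to a recombination frequency of 0.328.
The F1 is T b / t B, so t B is a parental gamete class with expected frequency (1 − r)/2 = 0.672/2 = 0.3360.
That is 0.3360 = 33.6% of the progeny.

33.6%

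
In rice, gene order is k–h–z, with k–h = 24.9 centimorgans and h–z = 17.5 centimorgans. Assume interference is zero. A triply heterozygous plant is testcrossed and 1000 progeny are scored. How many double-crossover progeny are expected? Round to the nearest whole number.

Map distances give recombination frequencies of 0.249 and 0.175 for the two intervals.
With no interference, expected double-crossover frequency = 0.249 × 0.175 = 0.04357.
Expected number = 0.04357 × 1000 = 43.57 ≈ 44.

44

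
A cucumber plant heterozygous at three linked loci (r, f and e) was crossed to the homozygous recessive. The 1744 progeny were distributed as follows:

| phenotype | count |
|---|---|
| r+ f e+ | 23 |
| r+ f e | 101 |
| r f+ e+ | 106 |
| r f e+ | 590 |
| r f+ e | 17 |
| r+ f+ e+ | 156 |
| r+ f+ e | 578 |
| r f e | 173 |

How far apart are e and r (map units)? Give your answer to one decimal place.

21.2 map units

The two most frequent reciprocal classes, r+ f+ e and r f e+, are the parental types, so the F1 was r+ f+ e / r f e+.
The two rarest classes, r f+ e and r+ f e+, are the double crossovers. Comparing them with the parentals, only the r allele has switched, so r is the middle locus and the order is f – r – e.
Crossovers in the r–e interval produce the single-crossover classes r+ f+ e+ and r f e (156 + 173 = 329) plus the double crossovers (40).
RF(r–e) = (329 + 40) / 1744 = 369/1744 = 0.2116 → 21.2 map units.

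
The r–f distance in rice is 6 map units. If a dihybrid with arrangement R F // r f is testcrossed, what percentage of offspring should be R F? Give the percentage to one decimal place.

47.0%

A map distance of 6 map units corresponds to a recombination frequency of 0.060.
The F1 is R F / r f, so R F is a parental gamete class with expected frequency (1 − r)/2 = 0.940/2 = 0.4700.
That is 0.4700 = 47.0% of the progeny.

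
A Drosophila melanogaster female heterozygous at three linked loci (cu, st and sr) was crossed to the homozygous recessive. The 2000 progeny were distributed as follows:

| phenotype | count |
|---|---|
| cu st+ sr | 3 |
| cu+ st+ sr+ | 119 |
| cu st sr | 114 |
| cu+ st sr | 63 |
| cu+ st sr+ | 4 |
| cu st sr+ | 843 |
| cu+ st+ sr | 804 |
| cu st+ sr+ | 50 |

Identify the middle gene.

The two most frequent reciprocal classes, cu+ st+ sr and cu st sr+, are the parental types, so the F1 was cu+ st+ sr / cu st sr+.
The two rarest classes, cu st+ sr and cu+ st sr+, are the double crossovers. Comparing them with the parentals, only the cu allele has switched, so cu is the middle locus and the order is st – cu – sr.

cu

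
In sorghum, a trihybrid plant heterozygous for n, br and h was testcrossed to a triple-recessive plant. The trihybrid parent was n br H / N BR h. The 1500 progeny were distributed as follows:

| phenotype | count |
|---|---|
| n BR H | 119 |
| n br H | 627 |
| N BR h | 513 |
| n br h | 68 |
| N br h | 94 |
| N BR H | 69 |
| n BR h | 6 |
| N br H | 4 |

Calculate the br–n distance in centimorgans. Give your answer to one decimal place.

14.9 centimorgans

The two rarest classes, N br H and n BR h, are the double crossovers. Comparing them with the parentals, only the n allele has switched, so n is the middle locus and the order is h – n – br.
Crossovers in the n–br interval produce the single-crossover classes n BR H and N br h (119 + 94 = 213) plus the double crossovers (10).
RF(n–br) = (213 + 10) / 1500 = 223/1500 = 0.1487 → 14.9 centimorgans.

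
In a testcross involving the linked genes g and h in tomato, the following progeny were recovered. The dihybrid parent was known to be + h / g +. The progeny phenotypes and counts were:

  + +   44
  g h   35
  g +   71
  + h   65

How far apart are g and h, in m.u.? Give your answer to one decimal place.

The recombinant classes are + + and g h: 44 + 35 = 79.
Recombination frequency = 79/215 = 0.3674 ≈ 36.7%, i.e. 36.7 m.u.

36.7 m.u.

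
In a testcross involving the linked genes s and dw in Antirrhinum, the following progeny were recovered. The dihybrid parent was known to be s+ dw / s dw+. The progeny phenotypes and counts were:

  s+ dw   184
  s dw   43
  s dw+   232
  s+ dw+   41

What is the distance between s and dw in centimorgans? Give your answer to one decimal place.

16.8 centimorgans

The recombinant classes are s+ dw+ and s dw: 41 + 43 = 84.
Recombination frequency = 84/500 = 0.1680 ≈ 16.8%, i.e. 16.8 centimorgans.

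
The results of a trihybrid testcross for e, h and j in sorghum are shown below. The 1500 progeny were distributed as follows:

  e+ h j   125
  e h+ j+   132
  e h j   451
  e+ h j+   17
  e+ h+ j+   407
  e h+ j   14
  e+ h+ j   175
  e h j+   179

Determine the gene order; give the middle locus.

The two most frequent reciprocal classes, e h j and e+ h+ j+, are the parental types, so the F1 was e h j / e+ h+ j+.
The two rarest classes, e h+ j and e+ h j+, are the double crossovers. Comparing them with the parentals, only the h allele has switched, so h is the middle locus and the order is e – h – j.

h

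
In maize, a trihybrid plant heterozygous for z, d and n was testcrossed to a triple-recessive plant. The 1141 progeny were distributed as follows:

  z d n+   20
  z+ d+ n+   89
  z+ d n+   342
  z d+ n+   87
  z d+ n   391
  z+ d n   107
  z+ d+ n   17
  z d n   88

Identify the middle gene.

The two most frequent reciprocal classes, z+ d n+ and z d+ n, are the parental types, so the F1 was z+ d n+ / z d+ n.
The two rarest classes, z d n+ and z+ d+ n, are the double crossovers. Comparing them with the parentals, only the z allele has switched, so z is the middle locus and the order is n – z – d.

z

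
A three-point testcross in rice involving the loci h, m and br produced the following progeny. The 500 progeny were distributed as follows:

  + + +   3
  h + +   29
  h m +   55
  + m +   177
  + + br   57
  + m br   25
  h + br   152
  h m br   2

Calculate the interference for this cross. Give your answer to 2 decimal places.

0.64

The two most frequent reciprocal classes, + m + and h + br, are the parental types, so the F1 was + m + / h + br.
The two rarest classes, + + + and h m br, are the double crossovers. Comparing them with the parentals, only the m allele has switched, so m is the middle locus and the order is h – m – br.
h–m: (112 + 5)/500 = 0.2340; m–br: (54 + 5)/500 = 0.1180.
Expected DCO frequency = 0.2340 × 0.1180 ≈ 0.02761; observed = 5/500 ≈ 0.01000.
Coefficient of coincidence = 0.01000/0.02761 ≈ 0.36; interference = 1 − 0.36 = 0.64.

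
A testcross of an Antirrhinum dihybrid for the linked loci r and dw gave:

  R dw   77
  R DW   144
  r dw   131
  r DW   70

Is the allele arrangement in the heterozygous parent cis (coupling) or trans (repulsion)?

cis

The two most frequent classes are R DW (144) and r dw (131); these are the parental (non-recombinant) types.
So the F1 carried R DW on one chromosome and r dw on the other — the recessive alleles are on the same chromosome (cis / coupling).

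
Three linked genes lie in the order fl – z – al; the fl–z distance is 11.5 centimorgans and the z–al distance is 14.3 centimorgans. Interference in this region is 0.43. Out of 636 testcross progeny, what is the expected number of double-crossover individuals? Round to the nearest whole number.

Map distances give recombination frequencies of 0.115 and 0.143 for the two intervals.
With interference 0.43 (so coincidence = 0.57), expected double-crossover frequency = 0.115 × 0.143 × 0.57 = 0.00937.
Expected number = 0.00937 × 636 = 5.96 ≈ 6.

6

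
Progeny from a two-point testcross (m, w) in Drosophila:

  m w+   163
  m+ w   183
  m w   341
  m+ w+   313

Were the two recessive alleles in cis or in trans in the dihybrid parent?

cis

The two most frequent classes are m+ w+ (313) and m w (341); these are the parental (non-recombinant) types.
So the F1 carried m+ w+ on one chromosome and m w on the other — the recessive alleles are on the same chromosome (cis / coupling).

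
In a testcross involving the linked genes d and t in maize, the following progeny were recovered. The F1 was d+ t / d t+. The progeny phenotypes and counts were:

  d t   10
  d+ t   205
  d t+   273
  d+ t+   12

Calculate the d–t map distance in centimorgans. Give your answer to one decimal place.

4.4 centimorgans

The recombinant classes are d+ t+ and d t: 12 + 10 = 22.
Recombination frequency = 22/500 = 0.0440 ≈ 4.4%, i.e. 4.4 centimorgans.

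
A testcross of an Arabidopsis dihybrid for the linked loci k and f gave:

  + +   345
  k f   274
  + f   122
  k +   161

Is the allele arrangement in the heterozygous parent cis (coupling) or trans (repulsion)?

The two most frequent classes are + + (345) and k f (274); these are the parental (non-recombinant) types.
So the F1 carried + + on one chromosome and k f on the other — the recessive alleles are on the same chromosome (cis / coupling).

cis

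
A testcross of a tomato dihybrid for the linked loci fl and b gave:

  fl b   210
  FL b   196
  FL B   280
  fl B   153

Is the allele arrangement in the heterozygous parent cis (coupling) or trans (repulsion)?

cis

The two most frequent classes are FL B (280) and fl b (210); these are the parental (non-recombinant) types.
So the F1 carried FL B on one chromosome and fl b on the other — the recessive alleles are on the same chromosome (cis / coupling).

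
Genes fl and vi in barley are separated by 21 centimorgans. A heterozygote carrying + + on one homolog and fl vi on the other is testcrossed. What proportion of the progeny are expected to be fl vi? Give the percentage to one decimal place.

39.5%

A map distance of 21 centimorgans corresponds to a recombination frequency of 0.210.
The F1 is + + / fl vi, so fl vi is a parental gamete class with expected frequency (1 − r)/2 = 0.790/2 = 0.3950.
That is 0.3950 = 39.5% of the progeny.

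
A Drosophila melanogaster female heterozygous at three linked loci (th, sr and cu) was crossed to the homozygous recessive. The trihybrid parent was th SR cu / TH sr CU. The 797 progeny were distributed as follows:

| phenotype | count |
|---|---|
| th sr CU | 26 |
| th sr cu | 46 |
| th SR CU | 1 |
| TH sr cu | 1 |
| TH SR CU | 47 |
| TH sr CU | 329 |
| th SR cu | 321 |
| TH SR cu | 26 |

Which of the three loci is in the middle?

The two rarest classes, th SR CU and TH sr cu, are the double crossovers. Comparing them with the parentals, only the cu allele has switched, so cu is the middle locus and the order is sr – cu – th.

cu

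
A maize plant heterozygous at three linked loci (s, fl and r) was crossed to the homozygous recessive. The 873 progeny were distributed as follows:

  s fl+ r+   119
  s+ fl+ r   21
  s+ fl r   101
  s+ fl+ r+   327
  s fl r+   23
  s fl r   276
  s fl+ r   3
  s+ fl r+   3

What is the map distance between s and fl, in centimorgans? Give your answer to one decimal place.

25.9 centimorgans

The two most frequent reciprocal classes, s fl r and s+ fl+ r+, are the parental types, so the F1 was s fl r / s+ fl+ r+.
The two rarest classes, s fl+ r and s+ fl r+, are the double crossovers. Comparing them with the parentals, only the fl allele has switched, so fl is the middle locus and the order is r – fl – s.
Crossovers in the fl–s interval produce the single-crossover classes s+ fl r and s fl+ r+ (101 + 119 = 220) plus the double crossovers (6).
RF(fl–s) = (220 + 6) / 873 = 226/873 = 0.2589 → 25.9 centimorgans.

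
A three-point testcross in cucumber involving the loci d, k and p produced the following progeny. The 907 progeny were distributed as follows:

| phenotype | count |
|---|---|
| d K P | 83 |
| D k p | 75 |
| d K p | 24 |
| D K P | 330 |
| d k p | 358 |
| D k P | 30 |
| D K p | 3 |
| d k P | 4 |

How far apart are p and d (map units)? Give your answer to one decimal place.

The two most frequent reciprocal classes, D K P and d k p, are the parental types, so the F1 was D K P / d k p.
The two rarest classes, D K p and d k P, are the double crossovers. Comparing them with the parentals, only the p allele has switched, so p is the middle locus and the order is k – p – d.
Crossovers in the p–d interval produce the single-crossover classes d K P and D k p (83 + 75 = 158) plus the double crossovers (7).
RF(p–d) = (158 + 7) / 907 = 165/907 = 0.1819 → 18.2 map units.

18.2 map units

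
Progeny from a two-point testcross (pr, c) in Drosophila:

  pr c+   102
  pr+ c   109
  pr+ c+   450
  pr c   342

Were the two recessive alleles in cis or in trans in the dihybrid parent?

The two most frequent classes are pr+ c+ (450) and pr c (342); these are the parental (non-recombinant) types.
So the F1 carried pr+ c+ on one chromosome and pr c on the other — the recessive alleles are on the same chromosome (cis / coupling).

cis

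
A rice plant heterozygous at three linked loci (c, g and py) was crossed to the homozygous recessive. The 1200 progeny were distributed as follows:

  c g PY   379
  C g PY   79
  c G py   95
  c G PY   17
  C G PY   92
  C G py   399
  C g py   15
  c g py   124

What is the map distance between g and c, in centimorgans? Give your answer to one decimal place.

17.2 centimorgans

The two most frequent reciprocal classes, C G py and c g PY, are the parental types, so the F1 was C G py / c g PY.
The two rarest classes, C g py and c G PY, are the double crossovers. Comparing them with the parentals, only the g allele has switched, so g is the middle locus and the order is py – g – c.
Crossovers in the g–c interval produce the single-crossover classes c G py and C g PY (95 + 79 = 174) plus the double crossovers (32).
RF(g–c) = (174 + 32) / 1200 = 206/1200 = 0.1717 → 17.2 centimorgans.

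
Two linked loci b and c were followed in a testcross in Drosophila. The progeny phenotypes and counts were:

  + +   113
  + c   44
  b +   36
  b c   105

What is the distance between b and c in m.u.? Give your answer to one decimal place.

26.8 m.u.

The two most frequent classes, + + (113) and b c (105), are the parental types, so the F1 was + + / b c.
The recombinant classes are + c and b +: 44 + 36 = 80.
Recombination frequency = 80/298 = 0.2685 ≈ 26.8%, i.e. 26.8 m.u.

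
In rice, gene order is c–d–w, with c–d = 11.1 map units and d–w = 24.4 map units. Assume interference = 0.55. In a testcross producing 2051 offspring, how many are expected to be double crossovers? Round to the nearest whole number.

Map distances give recombination frequencies of 0.111 and 0.244 for the two intervals.
With interference 0.55 (so coincidence = 0.45), expected double-crossover frequency = 0.111 × 0.244 × 0.45 = 0.01219.
Expected number = 0.01219 × 2051 = 25.00 ≈ 25.

25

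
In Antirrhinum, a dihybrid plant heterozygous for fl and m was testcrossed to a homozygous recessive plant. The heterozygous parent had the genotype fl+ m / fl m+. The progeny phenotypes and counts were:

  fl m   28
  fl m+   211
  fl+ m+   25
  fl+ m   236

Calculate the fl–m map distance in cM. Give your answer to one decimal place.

10.6 cM

The recombinant classes are fl+ m+ and fl m: 25 + 28 = 53.
Recombination frequency = 53/500 = 0.1060 ≈ 10.6%, i.e. 10.6 cM.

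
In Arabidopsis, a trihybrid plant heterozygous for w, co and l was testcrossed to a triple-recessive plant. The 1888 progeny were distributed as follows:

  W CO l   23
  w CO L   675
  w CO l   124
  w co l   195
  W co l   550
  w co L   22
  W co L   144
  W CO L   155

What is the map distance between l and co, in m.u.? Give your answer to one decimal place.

The two most frequent reciprocal classes, W co l and w CO L, are the parental types, so the F1 was W co l / w CO L.
The two rarest classes, W CO l and w co L, are the double crossovers. Comparing them with the parentals, only the co allele has switched, so co is the middle locus and the order is l – co – w.
Crossovers in the l–co interval produce the single-crossover classes W co L and w CO l (144 + 124 = 268) plus the double crossovers (45).
RF(l–co) = (268 + 45) / 1888 = 313/1888 = 0.1658 → 16.6 m.u.

16.6 m.u.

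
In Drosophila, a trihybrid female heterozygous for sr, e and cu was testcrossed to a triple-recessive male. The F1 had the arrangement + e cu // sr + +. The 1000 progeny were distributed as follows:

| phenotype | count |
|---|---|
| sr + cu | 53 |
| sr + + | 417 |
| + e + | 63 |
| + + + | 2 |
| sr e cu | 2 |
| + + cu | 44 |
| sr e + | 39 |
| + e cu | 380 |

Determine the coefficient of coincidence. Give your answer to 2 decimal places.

0.38

The two rarest classes, sr e cu and + + +, are the double crossovers. Comparing them with the parentals, only the sr allele has switched, so sr is the middle locus and the order is cu – sr – e.
cu–sr: (116 + 4)/1000 = 0.1200; sr–e: (83 + 4)/1000 = 0.0870.
Expected DCO frequency = 0.1200 × 0.0870 ≈ 0.01044; observed = 4/1000 ≈ 0.00400.
Coefficient of coincidence = 0.00400/0.01044 ≈ 0.38.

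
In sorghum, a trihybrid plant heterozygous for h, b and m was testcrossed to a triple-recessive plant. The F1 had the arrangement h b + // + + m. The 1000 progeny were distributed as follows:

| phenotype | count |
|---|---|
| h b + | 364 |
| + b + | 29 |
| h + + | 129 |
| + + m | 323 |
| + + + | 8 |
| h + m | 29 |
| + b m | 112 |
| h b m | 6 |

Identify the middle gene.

The two rarest classes, h b m and + + +, are the double crossovers. Comparing them with the parentals, only the m allele has switched, so m is the middle locus and the order is h – m – b.

m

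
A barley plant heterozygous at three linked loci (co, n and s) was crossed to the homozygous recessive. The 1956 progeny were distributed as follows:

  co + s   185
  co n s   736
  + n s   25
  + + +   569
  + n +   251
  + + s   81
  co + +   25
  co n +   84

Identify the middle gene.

The two most frequent reciprocal classes, + + + and co n s, are the parental types, so the F1 was + + + / co n s.
The two rarest classes, co + + and + n s, are the double crossovers. Comparing them with the parentals, only the co allele has switched, so co is the middle locus and the order is s – co – n.

co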